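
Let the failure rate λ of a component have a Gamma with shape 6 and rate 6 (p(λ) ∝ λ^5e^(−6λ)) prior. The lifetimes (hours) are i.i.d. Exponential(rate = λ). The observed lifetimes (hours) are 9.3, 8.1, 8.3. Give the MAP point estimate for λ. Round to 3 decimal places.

λ̂_MAP = 0.252

The Exponential(rate=λ) likelihood is ∝ λ^n e^(−λΣtᵢ). Here n = 3 and Σtᵢ = 9.3 + 8.1 + 8.3 = 25.7.
Posterior ∝ λ^5e^(−6λ) · λ^3e^(−25.7λ) = λ^8e^(−31.7λ), i.e. Gamma(9, 31.7).
Mode = (a−1)/b = 8/31.7 ≈ 0.252.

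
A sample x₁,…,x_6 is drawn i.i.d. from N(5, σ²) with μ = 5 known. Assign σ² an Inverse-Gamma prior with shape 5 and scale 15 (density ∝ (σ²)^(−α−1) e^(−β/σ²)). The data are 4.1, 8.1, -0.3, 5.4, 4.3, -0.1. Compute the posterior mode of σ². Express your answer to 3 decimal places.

Sum of squared deviations about the known mean: SS = (4.1−5)² + (8.1−5)² + (-0.3−5)² + (5.4−5)² + (4.3−5)² + (-0.1−5)² = 65.17.
The Normal likelihood contributes (σ²)^(−n/2) exp(−SS/(2σ²)), so the posterior is Inverse-Gamma(α + n/2, β + SS/2) = Inverse-Gamma(8, 47.585).
The mode of Inverse-Gamma(a, b) is b/(a+1) = 47.585/9 ≈ 5.287.

σ̂²_MAP = 5.287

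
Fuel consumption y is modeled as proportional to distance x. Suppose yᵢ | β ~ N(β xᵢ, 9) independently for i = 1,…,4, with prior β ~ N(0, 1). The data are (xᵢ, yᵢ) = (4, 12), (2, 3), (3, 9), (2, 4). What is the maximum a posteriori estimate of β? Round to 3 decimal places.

β̂_MAP = 2.119

log p(β | y) = −Σ(yᵢ − βxᵢ)²/(2·9) − β²/(2·1) + const.
Setting the derivative to zero: Σxᵢ(yᵢ − βxᵢ)/9 − β/1 = 0, so β = Σxᵢyᵢ / (Σxᵢ² + σ²/τ²).
Σxᵢyᵢ = 4·12 + 2·3 + 3·9 + 2·4 = 89; Σxᵢ² = 33; σ²/τ² = 9.
β̂_MAP = 89 / (33 + 9) = 89/42 ≈ 2.119.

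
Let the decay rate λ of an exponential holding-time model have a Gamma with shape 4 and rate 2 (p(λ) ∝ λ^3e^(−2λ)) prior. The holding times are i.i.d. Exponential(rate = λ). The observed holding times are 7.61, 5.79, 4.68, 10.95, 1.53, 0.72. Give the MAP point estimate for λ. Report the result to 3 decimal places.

λ̂_MAP = 0.270

The Exponential(rate=λ) likelihood is ∝ λ^n e^(−λΣtᵢ). Here n = 6 and Σtᵢ = 7.61 + 5.79 + 4.68 + 10.95 + 1.53 + 0.72 = 31.28.
Posterior ∝ λ^3e^(−2λ) · λ^6e^(−31.28λ) = λ^9e^(−33.28λ), i.e. Gamma(10, 33.28).
Mode = (a−1)/b = 9/33.28 ≈ 0.270.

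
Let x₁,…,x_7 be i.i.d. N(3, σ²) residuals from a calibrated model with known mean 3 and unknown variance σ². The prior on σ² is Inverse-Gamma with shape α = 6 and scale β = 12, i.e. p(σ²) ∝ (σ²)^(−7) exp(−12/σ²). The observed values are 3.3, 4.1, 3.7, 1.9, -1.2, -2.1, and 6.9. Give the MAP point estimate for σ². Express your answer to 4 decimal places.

σ̂²_MAP = 4.0886

Sum of squared deviations about the known mean: SS = (3.3−3)² + (4.1−3)² + (3.7−3)² + (1.9−3)² + (-1.2−3)² + (-2.1−3)² + (6.9−3)² = 61.86.
The Normal likelihood contributes (σ²)^(−n/2) exp(−SS/(2σ²)), so the posterior is Inverse-Gamma(α + n/2, β + SS/2) = Inverse-Gamma(9.5, 42.93).
The mode of Inverse-Gamma(a, b) is b/(a+1) = 42.93/10.5 ≈ 4.0886.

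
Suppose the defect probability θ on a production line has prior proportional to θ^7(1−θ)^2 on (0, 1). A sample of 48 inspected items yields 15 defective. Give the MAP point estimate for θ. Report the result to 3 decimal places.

θ̂_MAP = 0.386

The prior density ∝ θ^7(1−θ)^2 is the kernel of Beta(8, 3).
Data: 15 successes in 48 trials. The binomial likelihood contributes θ^15(1−θ)^33, so the posterior is Beta(8+15, 3+33) = Beta(23, 36).
For Beta(a, b) with a, b > 1 the mode is (a−1)/(a+b−2) = 22/57 ≈ 0.386.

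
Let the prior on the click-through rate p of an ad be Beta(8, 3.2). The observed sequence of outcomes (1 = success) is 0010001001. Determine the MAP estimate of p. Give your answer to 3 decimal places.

Prior: Beta(8, 3.2).
Data: 3 successes in 10 trials (from the sequence). The binomial likelihood contributes p^3(1−p)^7, so the posterior is Beta(8+3, 3.2+7) = Beta(11, 10.2).
For Beta(a, b) with a, b > 1 the mode is (a−1)/(a+b−2) = 10/19.2 ≈ 0.521.

p̂_MAP = 0.521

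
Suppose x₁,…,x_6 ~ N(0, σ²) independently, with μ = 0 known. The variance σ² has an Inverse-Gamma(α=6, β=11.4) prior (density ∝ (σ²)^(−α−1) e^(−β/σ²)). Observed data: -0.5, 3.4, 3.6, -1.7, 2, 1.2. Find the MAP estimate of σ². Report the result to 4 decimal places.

Sum of squared deviations about the known mean: SS = (-0.5−0)² + (3.4−0)² + (3.6−0)² + (-1.7−0)² + (2−0)² + (1.2−0)² = 33.1.
The Normal likelihood contributes (σ²)^(−n/2) exp(−SS/(2σ²)), so the posterior is Inverse-Gamma(α + n/2, β + SS/2) = Inverse-Gamma(9, 27.95).
The mode of Inverse-Gamma(a, b) is b/(a+1) = 27.95/10 ≈ 2.7950.

σ̂²_MAP = 2.7950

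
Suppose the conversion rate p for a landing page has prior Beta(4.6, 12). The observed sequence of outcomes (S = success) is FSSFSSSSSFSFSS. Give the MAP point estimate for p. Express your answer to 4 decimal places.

p̂_MAP = 0.4755

Prior: Beta(4.6, 12).
Data: 10 successes in 14 trials (from the sequence). The binomial likelihood contributes p^10(1−p)^4, so the posterior is Beta(4.6+10, 12+4) = Beta(14.6, 16).
For Beta(a, b) with a, b > 1 the mode is (a−1)/(a+b−2) = 13.6/28.6 ≈ 0.4755.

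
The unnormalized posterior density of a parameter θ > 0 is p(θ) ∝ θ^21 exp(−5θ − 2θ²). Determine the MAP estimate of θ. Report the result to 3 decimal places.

θ̂_MAP = 1.750

ℓ'(θ) = 21/θ − 5 − 4θ. Setting this to zero and multiplying by θ: 4θ² + 5θ − 21 = 0.
θ = (−5 + √(5² + 4·4·21)) / (2·4) = (−5 + √361) / 8 = (−5 + 19)/8 = 7/4.
ℓ''(θ) = −21/θ² − 4 < 0, confirming a maximum.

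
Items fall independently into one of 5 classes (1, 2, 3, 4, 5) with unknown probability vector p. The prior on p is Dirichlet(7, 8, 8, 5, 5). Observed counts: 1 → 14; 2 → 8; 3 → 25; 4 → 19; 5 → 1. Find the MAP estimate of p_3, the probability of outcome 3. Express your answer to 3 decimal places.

MAP estimate: 0.337

The posterior is Dirichlet(αᵢ + nᵢ) = Dirichlet(21, 16, 33, 24, 6).
For a Dirichlet(a₁,…,a_K) with all aᵢ > 1, the mode has j-th component (aⱼ − 1)/(Σaᵢ − K).
Here Σaᵢ = 100 and K = 5, so p_3 = (33 − 1)/(100 − 5) = 32/95 ≈ 0.337.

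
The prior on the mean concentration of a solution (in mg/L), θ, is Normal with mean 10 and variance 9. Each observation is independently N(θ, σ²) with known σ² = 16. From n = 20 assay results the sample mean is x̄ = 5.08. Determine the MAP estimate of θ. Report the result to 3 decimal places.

n = 20, x̄ = 5.08.
For a Normal prior and Normal likelihood with known variance, the posterior is Normal; its mode equals its mean, the precision-weighted average.
Prior precision 1/σ₀² = 1/9; data precision n/σ² = 20/16 = 1.25.
θ̂ = ((1/9)·10 + 1.25·5.08) / (1/9 + 1.25) = (1343/180)/(49/36) = 1343/245 ≈ 5.482.

θ̂_MAP = 5.482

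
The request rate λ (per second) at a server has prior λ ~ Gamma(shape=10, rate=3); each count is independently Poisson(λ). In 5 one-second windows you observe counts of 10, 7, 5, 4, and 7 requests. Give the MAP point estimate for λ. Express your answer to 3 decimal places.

λ̂_MAP = 5.250

Σxᵢ = 10+7+5+4+7 = 33, with n = 5.
Posterior ∝ λ^9e^(−3λ) · λ^33e^(−5λ) = λ^42e^(−8λ), i.e. Gamma(shape=43, rate=8).
The mode of a Gamma(a, b) with a ≥ 1 (shape–rate) is (a−1)/b = 42/8 ≈ 5.250.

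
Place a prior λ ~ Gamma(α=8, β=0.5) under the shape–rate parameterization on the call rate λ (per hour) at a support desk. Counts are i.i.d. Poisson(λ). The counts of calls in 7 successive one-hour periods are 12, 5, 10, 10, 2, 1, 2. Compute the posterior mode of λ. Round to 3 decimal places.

λ̂_MAP = 6.533

Σxᵢ = 12+5+10+10+2+1+2 = 42, with n = 7.
Posterior ∝ λ^7e^(−0.5λ) · λ^42e^(−7λ) = λ^49e^(−7.5λ), i.e. Gamma(shape=50, rate=7.5).
The mode of a Gamma(a, b) with a ≥ 1 (shape–rate) is (a−1)/b = 49/7.5 ≈ 6.533.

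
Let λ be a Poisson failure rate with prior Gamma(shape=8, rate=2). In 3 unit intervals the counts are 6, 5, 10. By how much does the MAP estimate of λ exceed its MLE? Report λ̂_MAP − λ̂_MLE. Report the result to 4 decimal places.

Σxᵢ = 21. Posterior is Gamma(29, 5); MAP = (29−1)/5 = 28/5 ≈ 5.60000.
MLE = x̄ = 21/3 ≈ 7.00000.
Difference = 28/5 − 21/3 = -7/5 ≈ -1.4000.

MAP − MLE = -1.4000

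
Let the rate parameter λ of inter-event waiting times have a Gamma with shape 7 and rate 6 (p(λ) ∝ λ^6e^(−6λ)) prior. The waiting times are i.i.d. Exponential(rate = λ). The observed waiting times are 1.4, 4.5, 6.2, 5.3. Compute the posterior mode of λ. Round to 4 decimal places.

The Exponential(rate=λ) likelihood is ∝ λ^n e^(−λΣtᵢ). Here n = 4 and Σtᵢ = 1.4 + 4.5 + 6.2 + 5.3 = 17.4.
Posterior ∝ λ^6e^(−6λ) · λ^4e^(−17.4λ) = λ^10e^(−23.4λ), i.e. Gamma(11, 23.4).
Mode = (a−1)/b = 10/23.4 ≈ 0.4274.

λ̂_MAP = 0.4274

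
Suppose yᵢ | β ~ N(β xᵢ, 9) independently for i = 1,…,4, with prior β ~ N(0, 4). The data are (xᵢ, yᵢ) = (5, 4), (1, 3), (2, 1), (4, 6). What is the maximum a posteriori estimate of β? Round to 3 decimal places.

log p(β | y) = −Σ(yᵢ − βxᵢ)²/(2·9) − β²/(2·4) + const.
Setting the derivative to zero: Σxᵢ(yᵢ − βxᵢ)/9 − β/4 = 0, so β = Σxᵢyᵢ / (Σxᵢ² + σ²/τ²).
Σxᵢyᵢ = 5·4 + 1·3 + 2·1 + 4·6 = 49; Σxᵢ² = 46; σ²/τ² = 2.25.
β̂_MAP = 49 / (46 + 2.25) = 49/48.25 ≈ 1.016.

β̂_MAP = 1.016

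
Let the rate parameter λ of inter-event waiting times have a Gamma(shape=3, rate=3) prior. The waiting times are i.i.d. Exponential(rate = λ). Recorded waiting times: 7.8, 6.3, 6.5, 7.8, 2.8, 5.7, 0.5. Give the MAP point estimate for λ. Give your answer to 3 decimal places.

The Exponential(rate=λ) likelihood is ∝ λ^n e^(−λΣtᵢ). Here n = 7 and Σtᵢ = 7.8 + 6.3 + 6.5 + 7.8 + 2.8 + 5.7 + 0.5 = 37.4.
Posterior ∝ λ^2e^(−3λ) · λ^7e^(−37.4λ) = λ^9e^(−40.4λ), i.e. Gamma(10, 40.4).
Mode = (a−1)/b = 9/40.4 ≈ 0.223.

λ̂_MAP = 0.223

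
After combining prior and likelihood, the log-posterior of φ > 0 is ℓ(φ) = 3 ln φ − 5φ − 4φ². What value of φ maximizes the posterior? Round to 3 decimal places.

φ̂_MAP = 0.375

ℓ'(φ) = 3/φ − 5 − 8φ. Setting this to zero and multiplying by φ: 8φ² + 5φ − 3 = 0.
φ = (−5 + √(5² + 4·8·3)) / (2·8) = (−5 + √121) / 16 = (−5 + 11)/16 = 3/8.
ℓ''(φ) = −3/φ² − 8 < 0, confirming a maximum.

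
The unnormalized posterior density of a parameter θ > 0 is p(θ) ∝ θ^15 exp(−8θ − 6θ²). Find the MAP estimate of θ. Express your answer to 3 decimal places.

ℓ'(θ) = 15/θ − 8 − 12θ. Setting this to zero and multiplying by θ: 12θ² + 8θ − 15 = 0.
θ = (−8 + √(8² + 4·12·15)) / (2·12) = (−8 + √784) / 24 = (−8 + 28)/24 = 5/6.
ℓ''(θ) = −15/θ² − 12 < 0, confirming a maximum.

θ̂_MAP = 0.833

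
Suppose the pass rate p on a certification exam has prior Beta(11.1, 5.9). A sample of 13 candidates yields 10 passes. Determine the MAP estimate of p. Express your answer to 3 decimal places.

p̂_MAP = 0.718

Prior: Beta(11.1, 5.9).
Data: 10 successes in 13 trials. The binomial likelihood contributes p^10(1−p)^3, so the posterior is Beta(11.1+10, 5.9+3) = Beta(21.1, 8.9).
For Beta(a, b) with a, b > 1 the mode is (a−1)/(a+b−2) = 20.1/28 ≈ 0.718.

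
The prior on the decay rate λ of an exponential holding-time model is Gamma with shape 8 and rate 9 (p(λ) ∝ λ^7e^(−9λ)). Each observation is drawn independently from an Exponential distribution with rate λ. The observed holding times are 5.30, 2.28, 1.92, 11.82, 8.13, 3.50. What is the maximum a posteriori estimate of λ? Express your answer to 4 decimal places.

λ̂_MAP = 0.3099

The Exponential(rate=λ) likelihood is ∝ λ^n e^(−λΣtᵢ). Here n = 6 and Σtᵢ = 5.30 + 2.28 + 1.92 + 11.82 + 8.13 + 3.50 = 32.95.
Posterior ∝ λ^7e^(−9λ) · λ^6e^(−32.95λ) = λ^13e^(−41.95λ), i.e. Gamma(14, 41.95).
Mode = (a−1)/b = 13/41.95 ≈ 0.3099.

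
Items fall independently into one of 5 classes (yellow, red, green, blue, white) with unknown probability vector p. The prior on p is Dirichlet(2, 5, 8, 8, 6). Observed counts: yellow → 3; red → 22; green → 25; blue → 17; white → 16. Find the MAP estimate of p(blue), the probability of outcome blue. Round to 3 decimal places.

MAP estimate of p(blue) = 0.224

The posterior is Dirichlet(αᵢ + nᵢ) = Dirichlet(5, 27, 33, 25, 22).
For a Dirichlet(a₁,…,a_K) with all aᵢ > 1, the mode has j-th component (aⱼ − 1)/(Σaᵢ − K).
Here Σaᵢ = 112 and K = 5, so p(blue) = (25 − 1)/(112 − 5) = 24/107 ≈ 0.224.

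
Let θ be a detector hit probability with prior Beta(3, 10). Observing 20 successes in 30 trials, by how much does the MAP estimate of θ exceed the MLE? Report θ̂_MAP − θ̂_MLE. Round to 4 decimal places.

Posterior is Beta(23, 20); MAP = (23−1)/(43−2) = 22/41 ≈ 0.53659.
MLE ignores the prior: θ̂_MLE = k/n = 20/30 ≈ 0.66667.
Difference = 22/41 − 20/30 = -16/123 ≈ -0.1301.

MAP − MLE = -0.1301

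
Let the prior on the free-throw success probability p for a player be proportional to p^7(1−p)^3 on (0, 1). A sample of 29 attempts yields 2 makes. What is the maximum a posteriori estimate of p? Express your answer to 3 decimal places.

The prior density ∝ p^7(1−p)^3 is the kernel of Beta(8, 4).
Data: 2 successes in 29 trials. The binomial likelihood contributes p^2(1−p)^27, so the posterior is Beta(8+2, 4+27) = Beta(10, 31).
For Beta(a, b) with a, b > 1 the mode is (a−1)/(a+b−2) = 9/39 ≈ 0.231.

p̂_MAP = 0.231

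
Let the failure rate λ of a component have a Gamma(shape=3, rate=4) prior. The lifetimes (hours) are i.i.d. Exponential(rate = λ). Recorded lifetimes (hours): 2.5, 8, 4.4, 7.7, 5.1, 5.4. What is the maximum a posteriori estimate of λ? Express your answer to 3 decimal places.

λ̂_MAP = 0.216

The Exponential(rate=λ) likelihood is ∝ λ^n e^(−λΣtᵢ). Here n = 6 and Σtᵢ = 2.5 + 8 + 4.4 + 7.7 + 5.1 + 5.4 = 33.1.
Posterior ∝ λ^2e^(−4λ) · λ^6e^(−33.1λ) = λ^8e^(−37.1λ), i.e. Gamma(9, 37.1).
Mode = (a−1)/b = 8/37.1 ≈ 0.216.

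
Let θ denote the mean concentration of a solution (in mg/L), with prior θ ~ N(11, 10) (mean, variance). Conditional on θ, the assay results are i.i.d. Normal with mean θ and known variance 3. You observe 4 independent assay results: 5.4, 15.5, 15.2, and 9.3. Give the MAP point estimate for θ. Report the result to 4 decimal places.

θ̂_MAP = 11.3256

n = 4; x̄ = (5.4 + 15.5 + 15.2 + 9.3)/4 = 45.4/4 = 11.35.
For a Normal prior and Normal likelihood with known variance, the posterior is Normal; its mode equals its mean, the precision-weighted average.
Prior precision 1/σ₀² = 1/10 = 0.1; data precision n/σ² = 4/3.
θ̂ = (0.1·11 + (4/3)·11.35) / (0.1 + 4/3) = (487/30)/(43/30) = 487/43 ≈ 11.3256.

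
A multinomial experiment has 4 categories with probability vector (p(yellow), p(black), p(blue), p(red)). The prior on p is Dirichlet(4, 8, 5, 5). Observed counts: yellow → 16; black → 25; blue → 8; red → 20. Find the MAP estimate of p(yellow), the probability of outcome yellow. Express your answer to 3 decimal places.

MAP estimate of p(yellow) = 0.218

The posterior is Dirichlet(αᵢ + nᵢ) = Dirichlet(20, 33, 13, 25).
For a Dirichlet(a₁,…,a_K) with all aᵢ > 1, the mode has j-th component (aⱼ − 1)/(Σaᵢ − K).
Here Σaᵢ = 91 and K = 4, so p(yellow) = (20 − 1)/(91 − 4) = 19/87 ≈ 0.218.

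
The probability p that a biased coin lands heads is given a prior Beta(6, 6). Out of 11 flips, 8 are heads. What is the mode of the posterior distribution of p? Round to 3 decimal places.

Prior: Beta(6, 6).
Data: 8 successes in 11 trials. The binomial likelihood contributes p^8(1−p)^3, so the posterior is Beta(6+8, 6+3) = Beta(14, 9).
For Beta(a, b) with a, b > 1 the mode is (a−1)/(a+b−2) = 13/21 ≈ 0.619.

p̂_MAP = 0.619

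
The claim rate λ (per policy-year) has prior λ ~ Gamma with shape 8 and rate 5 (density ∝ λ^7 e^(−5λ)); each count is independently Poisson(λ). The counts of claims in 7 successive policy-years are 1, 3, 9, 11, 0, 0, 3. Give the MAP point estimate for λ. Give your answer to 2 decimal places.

Σxᵢ = 1+3+9+11+0+0+3 = 27, with n = 7.
Posterior ∝ λ^7e^(−5λ) · λ^27e^(−7λ) = λ^34e^(−12λ), i.e. Gamma(shape=35, rate=12).
The mode of a Gamma(a, b) with a ≥ 1 (shape–rate) is (a−1)/b = 34/12 ≈ 2.83.

λ̂_MAP = 2.83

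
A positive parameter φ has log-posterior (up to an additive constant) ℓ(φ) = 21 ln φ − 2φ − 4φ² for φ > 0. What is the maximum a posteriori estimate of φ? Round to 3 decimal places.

φ̂_MAP = 1.500

ℓ'(φ) = 21/φ − 2 − 8φ. Setting this to zero and multiplying by φ: 8φ² + 2φ − 21 = 0.
φ = (−2 + √(2² + 4·8·21)) / (2·8) = (−2 + √676) / 16 = (−2 + 26)/16 = 3/2.
ℓ''(φ) = −21/φ² − 8 < 0, confirming a maximum.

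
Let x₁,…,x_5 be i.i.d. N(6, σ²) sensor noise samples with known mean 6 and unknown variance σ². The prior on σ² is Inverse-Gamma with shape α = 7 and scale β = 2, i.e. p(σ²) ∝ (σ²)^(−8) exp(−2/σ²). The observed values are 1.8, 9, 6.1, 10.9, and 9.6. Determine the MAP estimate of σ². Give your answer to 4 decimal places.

Sum of squared deviations about the known mean: SS = (1.8−6)² + (9−6)² + (6.1−6)² + (10.9−6)² + (9.6−6)² = 63.62.
The Normal likelihood contributes (σ²)^(−n/2) exp(−SS/(2σ²)), so the posterior is Inverse-Gamma(α + n/2, β + SS/2) = Inverse-Gamma(9.5, 33.81).
The mode of Inverse-Gamma(a, b) is b/(a+1) = 33.81/10.5 ≈ 3.2200.

σ̂²_MAP = 3.2200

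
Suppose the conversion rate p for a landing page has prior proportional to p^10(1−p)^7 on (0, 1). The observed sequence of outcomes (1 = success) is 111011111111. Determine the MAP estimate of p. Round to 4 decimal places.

The prior density ∝ p^10(1−p)^7 is the kernel of Beta(11, 8).
Data: 11 successes in 12 trials (from the sequence). The binomial likelihood contributes p^11(1−p)^1, so the posterior is Beta(11+11, 8+1) = Beta(22, 9).
For Beta(a, b) with a, b > 1 the mode is (a−1)/(a+b−2) = 21/29 ≈ 0.7241.

p̂_MAP = 0.7241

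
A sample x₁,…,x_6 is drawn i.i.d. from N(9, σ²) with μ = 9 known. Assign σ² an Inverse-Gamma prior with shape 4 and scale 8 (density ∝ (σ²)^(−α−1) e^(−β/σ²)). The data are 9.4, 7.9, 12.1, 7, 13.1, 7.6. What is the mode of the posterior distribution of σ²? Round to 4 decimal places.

σ̂²_MAP = 3.1094

Sum of squared deviations about the known mean: SS = (9.4−9)² + (7.9−9)² + (12.1−9)² + (7−9)² + (13.1−9)² + (7.6−9)² = 33.75.
The Normal likelihood contributes (σ²)^(−n/2) exp(−SS/(2σ²)), so the posterior is Inverse-Gamma(α + n/2, β + SS/2) = Inverse-Gamma(7, 24.875).
The mode of Inverse-Gamma(a, b) is b/(a+1) = 24.875/8 ≈ 3.1094.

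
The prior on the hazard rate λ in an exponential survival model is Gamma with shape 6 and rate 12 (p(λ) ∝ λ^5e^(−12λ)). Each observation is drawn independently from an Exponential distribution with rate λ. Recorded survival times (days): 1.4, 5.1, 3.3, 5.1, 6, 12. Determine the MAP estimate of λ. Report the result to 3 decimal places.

The Exponential(rate=λ) likelihood is ∝ λ^n e^(−λΣtᵢ). Here n = 6 and Σtᵢ = 1.4 + 5.1 + 3.3 + 5.1 + 6 + 12 = 32.9.
Posterior ∝ λ^5e^(−12λ) · λ^6e^(−32.9λ) = λ^11e^(−44.9λ), i.e. Gamma(12, 44.9).
Mode = (a−1)/b = 11/44.9 ≈ 0.245.

λ̂_MAP = 0.245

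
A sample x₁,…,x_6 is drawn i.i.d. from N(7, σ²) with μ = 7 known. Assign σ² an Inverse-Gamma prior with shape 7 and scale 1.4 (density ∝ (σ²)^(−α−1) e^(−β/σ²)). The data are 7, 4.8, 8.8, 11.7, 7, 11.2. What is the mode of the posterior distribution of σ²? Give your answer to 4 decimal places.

Sum of squared deviations about the known mean: SS = (7−7)² + (4.8−7)² + (8.8−7)² + (11.7−7)² + (7−7)² + (11.2−7)² = 47.81.
The Normal likelihood contributes (σ²)^(−n/2) exp(−SS/(2σ²)), so the posterior is Inverse-Gamma(α + n/2, β + SS/2) = Inverse-Gamma(10, 25.305).
The mode of Inverse-Gamma(a, b) is b/(a+1) = 25.305/11 ≈ 2.3005.

σ̂²_MAP = 2.3005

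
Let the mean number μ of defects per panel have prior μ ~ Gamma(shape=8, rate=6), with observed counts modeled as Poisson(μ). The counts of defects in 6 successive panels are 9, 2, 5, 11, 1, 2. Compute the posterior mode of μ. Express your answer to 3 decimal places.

Σxᵢ = 9+2+5+11+1+2 = 30, with n = 6.
Posterior ∝ μ^7e^(−6μ) · μ^30e^(−6μ) = μ^37e^(−12μ), i.e. Gamma(shape=38, rate=12).
The mode of a Gamma(a, b) with a ≥ 1 (shape–rate) is (a−1)/b = 37/12 ≈ 3.083.

μ̂_MAP = 3.083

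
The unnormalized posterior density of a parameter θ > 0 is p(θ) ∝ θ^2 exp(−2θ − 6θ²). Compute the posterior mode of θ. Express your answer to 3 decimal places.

θ̂_MAP = 0.333

ℓ'(θ) = 2/θ − 2 − 12θ. Setting this to zero and multiplying by θ: 12θ² + 2θ − 2 = 0.
θ = (−2 + √(2² + 4·12·2)) / (2·12) = (−2 + √100) / 24 = (−2 + 10)/24 = 1/3.
ℓ''(θ) = −2/θ² − 12 < 0, confirming a maximum.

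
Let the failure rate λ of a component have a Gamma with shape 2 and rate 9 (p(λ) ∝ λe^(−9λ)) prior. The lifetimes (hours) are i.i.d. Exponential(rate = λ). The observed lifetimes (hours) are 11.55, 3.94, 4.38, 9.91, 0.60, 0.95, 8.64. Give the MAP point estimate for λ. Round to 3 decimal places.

The Exponential(rate=λ) likelihood is ∝ λ^n e^(−λΣtᵢ). Here n = 7 and Σtᵢ = 11.55 + 3.94 + 4.38 + 9.91 + 0.60 + 0.95 + 8.64 = 39.97.
Posterior ∝ λe^(−9λ) · λ^7e^(−39.97λ) = λ^8e^(−48.97λ), i.e. Gamma(9, 48.97).
Mode = (a−1)/b = 8/48.97 ≈ 0.163.

λ̂_MAP = 0.163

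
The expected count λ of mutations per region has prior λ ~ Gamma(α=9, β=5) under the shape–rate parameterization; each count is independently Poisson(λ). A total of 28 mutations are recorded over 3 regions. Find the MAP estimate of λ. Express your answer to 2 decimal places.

λ̂_MAP = 4.50

Σxᵢ = 28, n = 3.
Posterior ∝ λ^8e^(−5λ) · λ^28e^(−3λ) = λ^36e^(−8λ), i.e. Gamma(shape=37, rate=8).
The mode of a Gamma(a, b) with a ≥ 1 (shape–rate) is (a−1)/b = 36/8 ≈ 4.50.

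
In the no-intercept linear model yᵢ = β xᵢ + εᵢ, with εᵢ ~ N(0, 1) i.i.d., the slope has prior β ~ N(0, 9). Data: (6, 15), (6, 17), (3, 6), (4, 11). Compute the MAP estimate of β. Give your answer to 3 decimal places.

β̂_MAP = 2.616

log p(β | y) = −Σ(yᵢ − βxᵢ)²/(2·1) − β²/(2·9) + const.
Setting the derivative to zero: Σxᵢ(yᵢ − βxᵢ)/1 − β/9 = 0, so β = Σxᵢyᵢ / (Σxᵢ² + σ²/τ²).
Σxᵢyᵢ = 6·15 + 6·17 + 3·6 + 4·11 = 254; Σxᵢ² = 97; σ²/τ² = 1/9.
β̂_MAP = 254 / (97 + 1/9) = 254/(874/9) = 1143/437 ≈ 2.616.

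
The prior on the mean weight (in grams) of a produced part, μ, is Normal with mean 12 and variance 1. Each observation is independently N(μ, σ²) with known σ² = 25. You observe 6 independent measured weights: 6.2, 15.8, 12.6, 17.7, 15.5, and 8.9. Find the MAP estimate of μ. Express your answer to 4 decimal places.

μ̂_MAP = 12.1516

n = 6; x̄ = (6.2 + 15.8 + 12.6 + 17.7 + 15.5 + 8.9)/6 = 76.7/6 = 767/60 ≈ 12.7833.
For a Normal prior and Normal likelihood with known variance, the posterior is Normal; its mode equals its mean, the precision-weighted average.
Prior precision 1/σ₀² = 1/1 = 1; data precision n/σ² = 6/25 = 0.24.
μ̂ = (1·12 + 0.24·(767/60)) / (1 + 0.24) = 15.068/1.24 = 3767/310 ≈ 12.1516.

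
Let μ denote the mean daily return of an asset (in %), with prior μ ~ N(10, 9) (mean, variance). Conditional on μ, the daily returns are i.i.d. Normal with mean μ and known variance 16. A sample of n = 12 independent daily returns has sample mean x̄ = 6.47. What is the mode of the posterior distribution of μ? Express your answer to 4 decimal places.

μ̂_MAP = 6.9255

n = 12, x̄ = 6.47.
For a Normal prior and Normal likelihood with known variance, the posterior is Normal; its mode equals its mean, the precision-weighted average.
Prior precision 1/σ₀² = 1/9; data precision n/σ² = 12/16 = 0.75.
μ̂ = ((1/9)·10 + 0.75·6.47) / (1/9 + 0.75) = (21469/3600)/(31/36) = 21469/3100 ≈ 6.9255.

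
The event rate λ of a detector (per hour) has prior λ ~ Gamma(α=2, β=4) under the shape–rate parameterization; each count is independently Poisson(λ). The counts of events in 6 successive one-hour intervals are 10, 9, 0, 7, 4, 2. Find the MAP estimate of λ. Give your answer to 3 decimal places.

Σxᵢ = 10+9+0+7+4+2 = 32, with n = 6.
Posterior ∝ λe^(−4λ) · λ^32e^(−6λ) = λ^33e^(−10λ), i.e. Gamma(shape=34, rate=10).
The mode of a Gamma(a, b) with a ≥ 1 (shape–rate) is (a−1)/b = 33/10 ≈ 3.300.

λ̂_MAP = 3.300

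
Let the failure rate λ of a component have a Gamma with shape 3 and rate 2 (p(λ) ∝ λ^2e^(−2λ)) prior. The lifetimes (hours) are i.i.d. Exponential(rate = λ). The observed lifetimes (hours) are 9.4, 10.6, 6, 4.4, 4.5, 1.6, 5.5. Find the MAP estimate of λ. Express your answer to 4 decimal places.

λ̂_MAP = 0.2045

The Exponential(rate=λ) likelihood is ∝ λ^n e^(−λΣtᵢ). Here n = 7 and Σtᵢ = 9.4 + 10.6 + 6 + 4.4 + 4.5 + 1.6 + 5.5 = 42.
Posterior ∝ λ^2e^(−2λ) · λ^7e^(−42λ) = λ^9e^(−44λ), i.e. Gamma(10, 44).
Mode = (a−1)/b = 9/44 ≈ 0.2045.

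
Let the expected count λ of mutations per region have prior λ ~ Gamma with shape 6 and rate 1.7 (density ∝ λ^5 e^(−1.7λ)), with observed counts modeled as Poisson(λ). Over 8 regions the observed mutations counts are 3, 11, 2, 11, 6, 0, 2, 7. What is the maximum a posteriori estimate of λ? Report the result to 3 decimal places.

λ̂_MAP = 4.845

Σxᵢ = 3+11+2+11+6+0+2+7 = 42, with n = 8.
Posterior ∝ λ^5e^(−1.7λ) · λ^42e^(−8λ) = λ^47e^(−9.7λ), i.e. Gamma(shape=48, rate=9.7).
The mode of a Gamma(a, b) with a ≥ 1 (shape–rate) is (a−1)/b = 47/9.7 ≈ 4.845.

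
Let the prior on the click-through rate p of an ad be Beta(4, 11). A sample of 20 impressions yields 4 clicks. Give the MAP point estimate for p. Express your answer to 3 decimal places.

p̂_MAP = 0.212

Prior: Beta(4, 11).
Data: 4 successes in 20 trials. The binomial likelihood contributes p^4(1−p)^16, so the posterior is Beta(4+4, 11+16) = Beta(8, 27).
For Beta(a, b) with a, b > 1 the mode is (a−1)/(a+b−2) = 7/33 ≈ 0.212.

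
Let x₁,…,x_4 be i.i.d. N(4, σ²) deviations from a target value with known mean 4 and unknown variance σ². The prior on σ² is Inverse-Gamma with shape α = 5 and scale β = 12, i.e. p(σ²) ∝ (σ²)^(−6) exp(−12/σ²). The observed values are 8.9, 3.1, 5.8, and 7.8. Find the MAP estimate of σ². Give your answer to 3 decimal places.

σ̂²_MAP = 4.156

Sum of squared deviations about the known mean: SS = (8.9−4)² + (3.1−4)² + (5.8−4)² + (7.8−4)² = 42.5.
The Normal likelihood contributes (σ²)^(−n/2) exp(−SS/(2σ²)), so the posterior is Inverse-Gamma(α + n/2, β + SS/2) = Inverse-Gamma(7, 33.25).
The mode of Inverse-Gamma(a, b) is b/(a+1) = 33.25/8 ≈ 4.156.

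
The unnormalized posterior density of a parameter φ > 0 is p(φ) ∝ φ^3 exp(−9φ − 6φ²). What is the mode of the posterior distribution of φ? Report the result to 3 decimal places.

ℓ'(φ) = 3/φ − 9 − 12φ. Setting this to zero and multiplying by φ: 12φ² + 9φ − 3 = 0.
φ = (−9 + √(9² + 4·12·3)) / (2·12) = (−9 + √225) / 24 = (−9 + 15)/24 = 1/4.
ℓ''(φ) = −3/φ² − 12 < 0, confirming a maximum.

φ̂_MAP = 0.250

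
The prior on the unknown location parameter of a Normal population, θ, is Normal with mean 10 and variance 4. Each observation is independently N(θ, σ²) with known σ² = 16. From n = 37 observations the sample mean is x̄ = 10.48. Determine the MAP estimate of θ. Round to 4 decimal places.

θ̂_MAP = 10.4332

n = 37, x̄ = 10.48.
For a Normal prior and Normal likelihood with known variance, the posterior is Normal; its mode equals its mean, the precision-weighted average.
Prior precision 1/σ₀² = 1/4 = 0.25; data precision n/σ² = 37/16 = 2.3125.
θ̂ = (0.25·10 + 2.3125·10.48) / (0.25 + 2.3125) = 26.735/2.5625 = 10694/1025 ≈ 10.4332.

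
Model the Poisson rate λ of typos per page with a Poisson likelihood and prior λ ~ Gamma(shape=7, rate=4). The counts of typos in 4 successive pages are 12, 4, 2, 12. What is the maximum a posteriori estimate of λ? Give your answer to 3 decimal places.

λ̂_MAP = 4.500

Σxᵢ = 12+4+2+12 = 30, with n = 4.
Posterior ∝ λ^6e^(−4λ) · λ^30e^(−4λ) = λ^36e^(−8λ), i.e. Gamma(shape=37, rate=8).
The mode of a Gamma(a, b) with a ≥ 1 (shape–rate) is (a−1)/b = 36/8 ≈ 4.500.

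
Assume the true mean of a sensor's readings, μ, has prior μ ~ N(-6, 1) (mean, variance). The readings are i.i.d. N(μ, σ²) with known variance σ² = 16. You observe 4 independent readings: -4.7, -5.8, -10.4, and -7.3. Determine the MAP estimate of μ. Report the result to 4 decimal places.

n = 4; x̄ = ((-4.7) + (-5.8) + (-10.4) + (-7.3))/4 = -28.2/4 = -7.05.
For a Normal prior and Normal likelihood with known variance, the posterior is Normal; its mode equals its mean, the precision-weighted average.
Prior precision 1/σ₀² = 1/1 = 1; data precision n/σ² = 4/16 = 0.25.
μ̂ = (1·(-6) + 0.25·(-7.05)) / (1 + 0.25) = (-7.7625)/1.25 = -6.2100.

μ̂_MAP = -6.2100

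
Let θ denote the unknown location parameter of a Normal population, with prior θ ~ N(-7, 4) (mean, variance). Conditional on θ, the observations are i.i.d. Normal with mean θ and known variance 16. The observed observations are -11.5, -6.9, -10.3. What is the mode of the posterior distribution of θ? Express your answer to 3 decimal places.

θ̂_MAP = -8.100

n = 3; x̄ = ((-11.5) + (-6.9) + (-10.3))/3 = -28.7/3 = -287/30 ≈ -9.5667.
For a Normal prior and Normal likelihood with known variance, the posterior is Normal; its mode equals its mean, the precision-weighted average.
Prior precision 1/σ₀² = 1/4 = 0.25; data precision n/σ² = 3/16 = 0.1875.
θ̂ = (0.25·(-7) + 0.1875·(-287/30)) / (0.25 + 0.1875) = (-3.54375)/0.4375 = -8.100.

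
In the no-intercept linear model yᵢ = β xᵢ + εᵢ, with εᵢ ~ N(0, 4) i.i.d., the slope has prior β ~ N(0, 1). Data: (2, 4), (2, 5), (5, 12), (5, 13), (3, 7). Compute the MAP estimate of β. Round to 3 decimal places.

β̂_MAP = 2.310

log p(β | y) = −Σ(yᵢ − βxᵢ)²/(2·4) − β²/(2·1) + const.
Setting the derivative to zero: Σxᵢ(yᵢ − βxᵢ)/4 − β/1 = 0, so β = Σxᵢyᵢ / (Σxᵢ² + σ²/τ²).
Σxᵢyᵢ = 2·4 + 2·5 + 5·12 + 5·13 + 3·7 = 164; Σxᵢ² = 67; σ²/τ² = 4.
β̂_MAP = 164 / (67 + 4) = 164/71 ≈ 2.310.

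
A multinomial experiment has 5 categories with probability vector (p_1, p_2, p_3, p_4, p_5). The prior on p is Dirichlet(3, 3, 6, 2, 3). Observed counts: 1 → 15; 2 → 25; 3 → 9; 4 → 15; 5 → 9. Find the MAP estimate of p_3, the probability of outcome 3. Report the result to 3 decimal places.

MAP estimate: 0.165

The posterior is Dirichlet(αᵢ + nᵢ) = Dirichlet(18, 28, 15, 17, 12).
For a Dirichlet(a₁,…,a_K) with all aᵢ > 1, the mode has j-th component (aⱼ − 1)/(Σaᵢ − K).
Here Σaᵢ = 90 and K = 5, so p_3 = (15 − 1)/(90 − 5) = 14/85 ≈ 0.165.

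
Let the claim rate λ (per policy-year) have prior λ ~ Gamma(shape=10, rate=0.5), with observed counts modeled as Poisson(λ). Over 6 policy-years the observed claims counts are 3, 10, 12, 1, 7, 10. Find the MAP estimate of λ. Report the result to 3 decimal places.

λ̂_MAP = 8.000

Σxᵢ = 3+10+12+1+7+10 = 43, with n = 6.
Posterior ∝ λ^9e^(−0.5λ) · λ^43e^(−6λ) = λ^52e^(−6.5λ), i.e. Gamma(shape=53, rate=6.5).
The mode of a Gamma(a, b) with a ≥ 1 (shape–rate) is (a−1)/b = 52/6.5 ≈ 8.000.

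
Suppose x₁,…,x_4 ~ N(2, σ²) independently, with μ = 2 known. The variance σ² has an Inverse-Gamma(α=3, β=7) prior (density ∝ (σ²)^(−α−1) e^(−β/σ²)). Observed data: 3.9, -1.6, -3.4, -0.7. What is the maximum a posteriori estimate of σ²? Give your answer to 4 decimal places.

σ̂²_MAP = 5.5850

Sum of squared deviations about the known mean: SS = (3.9−2)² + (-1.6−2)² + (-3.4−2)² + (-0.7−2)² = 53.02.
The Normal likelihood contributes (σ²)^(−n/2) exp(−SS/(2σ²)), so the posterior is Inverse-Gamma(α + n/2, β + SS/2) = Inverse-Gamma(5, 33.51).
The mode of Inverse-Gamma(a, b) is b/(a+1) = 33.51/6 ≈ 5.5850.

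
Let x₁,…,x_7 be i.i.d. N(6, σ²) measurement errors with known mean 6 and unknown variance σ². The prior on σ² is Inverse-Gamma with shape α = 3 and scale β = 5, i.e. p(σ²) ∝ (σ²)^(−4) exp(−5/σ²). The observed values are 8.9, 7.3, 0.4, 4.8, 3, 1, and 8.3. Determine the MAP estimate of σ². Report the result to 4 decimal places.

σ̂²_MAP = 6.1460

Sum of squared deviations about the known mean: SS = (8.9−6)² + (7.3−6)² + (0.4−6)² + (4.8−6)² + (3−6)² + (1−6)² + (8.3−6)² = 82.19.
The Normal likelihood contributes (σ²)^(−n/2) exp(−SS/(2σ²)), so the posterior is Inverse-Gamma(α + n/2, β + SS/2) = Inverse-Gamma(6.5, 46.095).
The mode of Inverse-Gamma(a, b) is b/(a+1) = 46.095/7.5 ≈ 6.1460.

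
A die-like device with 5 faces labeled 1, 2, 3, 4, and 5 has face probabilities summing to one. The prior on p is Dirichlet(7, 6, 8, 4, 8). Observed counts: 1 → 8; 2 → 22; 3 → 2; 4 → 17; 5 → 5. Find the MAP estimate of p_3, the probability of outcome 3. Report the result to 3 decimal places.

MAP estimate: 0.110

The posterior is Dirichlet(αᵢ + nᵢ) = Dirichlet(15, 28, 10, 21, 13).
For a Dirichlet(a₁,…,a_K) with all aᵢ > 1, the mode has j-th component (aⱼ − 1)/(Σaᵢ − K).
Here Σaᵢ = 87 and K = 5, so p_3 = (10 − 1)/(87 − 5) = 9/82 ≈ 0.110.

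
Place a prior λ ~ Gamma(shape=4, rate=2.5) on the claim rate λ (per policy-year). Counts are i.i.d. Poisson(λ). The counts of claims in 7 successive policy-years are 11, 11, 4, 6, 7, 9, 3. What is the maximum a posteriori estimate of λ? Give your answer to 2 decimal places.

λ̂_MAP = 5.68

Σxᵢ = 11+11+4+6+7+9+3 = 51, with n = 7.
Posterior ∝ λ^3e^(−2.5λ) · λ^51e^(−7λ) = λ^54e^(−9.5λ), i.e. Gamma(shape=55, rate=9.5).
The mode of a Gamma(a, b) with a ≥ 1 (shape–rate) is (a−1)/b = 54/9.5 ≈ 5.68.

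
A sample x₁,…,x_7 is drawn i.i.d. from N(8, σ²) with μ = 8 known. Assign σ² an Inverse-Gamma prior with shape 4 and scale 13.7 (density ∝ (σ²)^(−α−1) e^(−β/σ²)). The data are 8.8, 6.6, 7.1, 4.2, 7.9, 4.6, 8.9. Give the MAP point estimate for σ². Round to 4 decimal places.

σ̂²_MAP = 3.3900

Sum of squared deviations about the known mean: SS = (8.8−8)² + (6.6−8)² + (7.1−8)² + (4.2−8)² + (7.9−8)² + (4.6−8)² + (8.9−8)² = 30.23.
The Normal likelihood contributes (σ²)^(−n/2) exp(−SS/(2σ²)), so the posterior is Inverse-Gamma(α + n/2, β + SS/2) = Inverse-Gamma(7.5, 28.815).
The mode of Inverse-Gamma(a, b) is b/(a+1) = 28.815/8.5 ≈ 3.3900.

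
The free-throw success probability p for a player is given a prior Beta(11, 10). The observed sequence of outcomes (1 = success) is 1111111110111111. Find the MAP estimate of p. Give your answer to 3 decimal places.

Prior: Beta(11, 10).
Data: 15 successes in 16 trials (from the sequence). The binomial likelihood contributes p^15(1−p)^1, so the posterior is Beta(11+15, 10+1) = Beta(26, 11).
For Beta(a, b) with a, b > 1 the mode is (a−1)/(a+b−2) = 25/35 ≈ 0.714.

p̂_MAP = 0.714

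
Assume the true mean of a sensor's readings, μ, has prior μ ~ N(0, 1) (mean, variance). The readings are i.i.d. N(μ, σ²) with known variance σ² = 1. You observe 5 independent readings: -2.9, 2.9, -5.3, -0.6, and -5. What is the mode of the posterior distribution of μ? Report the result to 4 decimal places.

μ̂_MAP = -1.8167

n = 5; x̄ = ((-2.9) + 2.9 + (-5.3) + (-0.6) + (-5))/5 = -10.9/5 = -2.18.
For a Normal prior and Normal likelihood with known variance, the posterior is Normal; its mode equals its mean, the precision-weighted average.
Prior precision 1/σ₀² = 1/1 = 1; data precision n/σ² = 5/1 = 5.
μ̂ = (1·0 + 5·(-2.18)) / (1 + 5) = (-10.9)/6 = -109/60 ≈ -1.8167.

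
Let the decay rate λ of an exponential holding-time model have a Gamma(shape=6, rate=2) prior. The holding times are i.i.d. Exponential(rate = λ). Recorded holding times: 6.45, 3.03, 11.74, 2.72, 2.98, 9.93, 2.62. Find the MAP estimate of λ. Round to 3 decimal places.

λ̂_MAP = 0.289

The Exponential(rate=λ) likelihood is ∝ λ^n e^(−λΣtᵢ). Here n = 7 and Σtᵢ = 6.45 + 3.03 + 11.74 + 2.72 + 2.98 + 9.93 + 2.62 = 39.47.
Posterior ∝ λ^5e^(−2λ) · λ^7e^(−39.47λ) = λ^12e^(−41.47λ), i.e. Gamma(13, 41.47).
Mode = (a−1)/b = 12/41.47 ≈ 0.289.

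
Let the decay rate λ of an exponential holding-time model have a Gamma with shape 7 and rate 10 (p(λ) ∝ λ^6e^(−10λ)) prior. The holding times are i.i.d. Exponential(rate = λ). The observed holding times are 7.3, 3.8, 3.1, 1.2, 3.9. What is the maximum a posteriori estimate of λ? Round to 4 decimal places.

λ̂_MAP = 0.3754

The Exponential(rate=λ) likelihood is ∝ λ^n e^(−λΣtᵢ). Here n = 5 and Σtᵢ = 7.3 + 3.8 + 3.1 + 1.2 + 3.9 = 19.3.
Posterior ∝ λ^6e^(−10λ) · λ^5e^(−19.3λ) = λ^11e^(−29.3λ), i.e. Gamma(12, 29.3).
Mode = (a−1)/b = 11/29.3 ≈ 0.3754.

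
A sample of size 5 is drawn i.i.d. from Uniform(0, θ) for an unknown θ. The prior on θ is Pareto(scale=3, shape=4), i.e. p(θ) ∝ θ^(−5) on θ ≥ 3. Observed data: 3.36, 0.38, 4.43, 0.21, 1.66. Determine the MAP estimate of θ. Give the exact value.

The Uniform(0, θ) likelihood is θ^(−n) for θ ≥ max(xᵢ), zero otherwise. Here max(xᵢ) = 4.43.
Posterior ∝ θ^(−5) · θ^(−5) = θ^(−10) on θ ≥ max(3, 4.43) = 4.43.
This density is strictly decreasing in θ, so the posterior mode lies at the lower boundary of the support.

θ̂_MAP = 4.43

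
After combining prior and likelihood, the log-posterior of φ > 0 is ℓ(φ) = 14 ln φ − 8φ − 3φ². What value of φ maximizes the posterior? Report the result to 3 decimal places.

φ̂_MAP = 1.000

ℓ'(φ) = 14/φ − 8 − 6φ. Setting this to zero and multiplying by φ: 6φ² + 8φ − 14 = 0.
φ = (−8 + √(8² + 4·6·14)) / (2·6) = (−8 + √400) / 12 = (−8 + 20)/12 = 1.
ℓ''(φ) = −14/φ² − 6 < 0, confirming a maximum.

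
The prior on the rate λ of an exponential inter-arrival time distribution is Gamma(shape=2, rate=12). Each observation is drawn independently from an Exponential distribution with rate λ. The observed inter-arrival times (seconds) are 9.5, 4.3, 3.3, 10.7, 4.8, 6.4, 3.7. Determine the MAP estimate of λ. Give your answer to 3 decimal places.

λ̂_MAP = 0.146

The Exponential(rate=λ) likelihood is ∝ λ^n e^(−λΣtᵢ). Here n = 7 and Σtᵢ = 9.5 + 4.3 + 3.3 + 10.7 + 4.8 + 6.4 + 3.7 = 42.7.
Posterior ∝ λe^(−12λ) · λ^7e^(−42.7λ) = λ^8e^(−54.7λ), i.e. Gamma(9, 54.7).
Mode = (a−1)/b = 8/54.7 ≈ 0.146.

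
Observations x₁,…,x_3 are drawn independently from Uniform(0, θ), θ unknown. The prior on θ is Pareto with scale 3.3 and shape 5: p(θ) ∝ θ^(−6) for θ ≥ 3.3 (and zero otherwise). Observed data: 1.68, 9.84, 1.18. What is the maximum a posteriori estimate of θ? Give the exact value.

The Uniform(0, θ) likelihood is θ^(−n) for θ ≥ max(xᵢ), zero otherwise. Here max(xᵢ) = 9.84.
Posterior ∝ θ^(−6) · θ^(−3) = θ^(−9) on θ ≥ max(3.3, 9.84) = 9.84.
This density is strictly decreasing in θ, so the posterior mode lies at the lower boundary of the support.

θ̂_MAP = 9.84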